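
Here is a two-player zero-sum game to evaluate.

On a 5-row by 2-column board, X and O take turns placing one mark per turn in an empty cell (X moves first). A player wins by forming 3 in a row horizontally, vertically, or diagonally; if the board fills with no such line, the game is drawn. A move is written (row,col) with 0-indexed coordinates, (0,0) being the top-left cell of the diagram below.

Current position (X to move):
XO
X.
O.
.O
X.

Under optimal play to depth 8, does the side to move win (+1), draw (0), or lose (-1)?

value(XO/X./O./.O/X., X) = 0

ply 1, X at XO/X./O./.O/X. | (1,1)=+0→XO/XX/O./.O/X.*; (2,1)=+0→XO/X./OX/.O/X.; (3,0)=-1→XO/X./O./XO/X.; (4,1)=+0→XO/X./O./.O/XX
ply 2, O at XO/XX/O./.O/X. | (2,1)=+0→XO/XX/OO/.O/X.*; (3,0)=+0→XO/XX/O./OO/X.; (4,1)=+0→XO/XX/O./.O/XO
ply 3, X at XO/XX/OO/.O/X. | (3,0)=-1→XO/XX/OO/XO/X.; (4,1)=+0→XO/XX/OO/.O/XX*
ply 4, O at XO/XX/OO/.O/XX | (3,0)=+0→XO/XX/OO/OO/XX*
ply 5: XO/XX/OO/OO/XX is terminal +0 (X); from XO/X./O./.O/X. depth 8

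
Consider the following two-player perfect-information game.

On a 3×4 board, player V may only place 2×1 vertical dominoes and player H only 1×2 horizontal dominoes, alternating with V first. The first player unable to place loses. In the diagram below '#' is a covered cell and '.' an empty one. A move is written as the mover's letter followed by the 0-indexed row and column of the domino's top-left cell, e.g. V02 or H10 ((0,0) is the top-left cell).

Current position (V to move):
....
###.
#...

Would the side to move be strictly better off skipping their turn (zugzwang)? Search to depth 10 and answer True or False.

ply 1, V at ..../###./#... | V03=-1→...#/####/#...*; V13=-1→..../####/#..#
ply 2, H at ...#/####/#... | H00=+1→##.#/####/#...*; H01=+1→.###/####/#...; H21=+1→...#/####/###.; H22=+1→...#/####/#.##
ply 3: ##.#/####/#... is terminal -1 (V); from ..../###./#... depth 10
pass branch (H moves first from the same position):
  | ply 1, H at ..../###./#... | H00=+1→##../###./#...*; H01=+1→.##./###./#...; H02=+1→..##/###./#...; H21=+1→..../###./###.; H22=+1→..../###./#.##
  | ply 2, V at ##../###./#... | V03=-1→##.#/####/#...*; V13=-1→##../####/#..#
  | ply 3, H at ##.#/####/#... | H21=+1→##.#/####/###.*; H22=+1→##.#/####/#.##
  | ply 4: ##.#/####/###. is terminal -1 (V); from ..../###./#... depth 10
V moving scores -1; V passing scores -1

zugzwang(..../###./#..., V) = False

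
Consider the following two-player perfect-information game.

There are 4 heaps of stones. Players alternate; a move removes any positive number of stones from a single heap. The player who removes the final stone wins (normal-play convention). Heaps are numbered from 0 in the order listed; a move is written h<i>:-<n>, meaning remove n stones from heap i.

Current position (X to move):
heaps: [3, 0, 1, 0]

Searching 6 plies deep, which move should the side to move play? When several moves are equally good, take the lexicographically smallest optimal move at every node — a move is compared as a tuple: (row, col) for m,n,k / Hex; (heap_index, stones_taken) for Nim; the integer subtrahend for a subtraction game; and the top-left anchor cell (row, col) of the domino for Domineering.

p1 X@[(3,0,1,0)]: h0:-1[(2,0,1,0)]-1 h0:-2[(1,0,1,0)]+1* h0:-3[(0,0,1,0)]-1 h2:-1[(3,0,0,0)]-1
p2 O@[(1,0,1,0)]: h0:-1[(0,0,1,0)]-1* h2:-1[(1,0,0,0)]-1
p3 X@[(0,0,1,0)]: h2:-1[(0,0,0,0)]+1*
p4 O@[(0,0,0,0)] terminal -1; root [(3,0,1,0)] d6

X's best at [(3,0,1,0)]: h0:-2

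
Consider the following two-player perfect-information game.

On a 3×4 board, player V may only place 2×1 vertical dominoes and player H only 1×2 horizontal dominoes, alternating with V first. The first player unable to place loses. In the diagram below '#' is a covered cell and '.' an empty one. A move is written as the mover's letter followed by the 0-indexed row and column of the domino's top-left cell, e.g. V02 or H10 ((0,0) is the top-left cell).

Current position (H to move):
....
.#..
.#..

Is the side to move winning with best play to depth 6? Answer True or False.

ply 1, H at ..../.#../.#.. | H00=-1→##../.#../.#..; H01=-1→.##./.#../.#..; H02=-1→..##/.#../.#..; H12=+1→..../.###/.#..*; H22=-1→..../.#../.###
ply 2, V at ..../.###/.#.. | V00=-1→#.../####/.#..*; V10=-1→..../####/##..
ply 3, H at #.../####/.#.. | H01=+1→###./####/.#..*; H02=+1→#.##/####/.#..; H22=+1→#.../####/.###
ply 4: ###./####/.#.. is terminal -1 (V); from ..../.#../.#.. depth 6

H winning at [..../.#../.#..]: True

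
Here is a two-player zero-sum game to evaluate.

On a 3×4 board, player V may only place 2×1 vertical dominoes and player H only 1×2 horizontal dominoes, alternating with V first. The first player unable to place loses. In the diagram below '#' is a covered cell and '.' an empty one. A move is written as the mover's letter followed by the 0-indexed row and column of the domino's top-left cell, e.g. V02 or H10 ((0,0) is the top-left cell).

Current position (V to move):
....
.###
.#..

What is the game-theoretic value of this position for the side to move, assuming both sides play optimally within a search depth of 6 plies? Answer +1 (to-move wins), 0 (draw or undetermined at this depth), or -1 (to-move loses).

value(..../.###/.#.., V) = -1

p1 V@[..../.###/.#..]: V00[#.../####/.#..]-1* V10[..../####/##..]-1
p2 H@[#.../####/.#..]: H01[###./####/.#..]+1* H02[#.##/####/.#..]+1 H22[#.../####/.###]+1
p3 V@[###./####/.#..] terminal -1; root [..../.###/.#..] d6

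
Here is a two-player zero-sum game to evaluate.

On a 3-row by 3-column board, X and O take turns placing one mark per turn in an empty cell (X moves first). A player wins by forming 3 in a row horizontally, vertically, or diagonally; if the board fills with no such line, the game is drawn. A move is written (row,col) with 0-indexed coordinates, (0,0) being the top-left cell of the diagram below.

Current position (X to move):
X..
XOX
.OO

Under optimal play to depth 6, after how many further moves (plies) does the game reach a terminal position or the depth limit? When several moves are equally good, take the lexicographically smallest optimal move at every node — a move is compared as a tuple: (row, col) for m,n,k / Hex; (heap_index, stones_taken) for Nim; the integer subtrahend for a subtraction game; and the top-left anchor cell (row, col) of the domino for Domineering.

PV length from [X../XOX/.OO]: 1 ply

ply 1, X at X../XOX/.OO | (0,1)=-1→XX./XOX/.OO; (0,2)=-1→X.X/XOX/.OO; (2,0)=+1→X../XOX/XOO*
ply 2: X../XOX/XOO is terminal -1 (O); from X../XOX/.OO depth 6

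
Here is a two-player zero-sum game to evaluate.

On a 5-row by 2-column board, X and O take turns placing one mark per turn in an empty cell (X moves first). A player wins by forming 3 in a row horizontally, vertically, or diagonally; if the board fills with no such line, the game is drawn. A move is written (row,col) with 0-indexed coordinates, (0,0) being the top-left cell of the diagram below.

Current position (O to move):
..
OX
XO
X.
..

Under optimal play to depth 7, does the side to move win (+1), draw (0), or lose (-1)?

value(../OX/XO/X./.., O) = 0

[../OX/XO/X./..] O move#1: (0,0):-1/O./OX/XO/X./.., (0,1):-1/.O/OX/XO/X./.., (3,1):-1/../OX/XO/XO/.., (4,0):+0/../OX/XO/X./O.*, (4,1):-1/../OX/XO/X./.O
[../OX/XO/X./O.] X move#2: (0,0):+0/X./OX/XO/X./O.*, (0,1):+0/.X/OX/XO/X./O., (3,1):+0/../OX/XO/XX/O., (4,1):+0/../OX/XO/X./OX
[X./OX/XO/X./O.] O move#3: (0,1):+0/XO/OX/XO/X./O.*, (3,1):+0/X./OX/XO/XO/O., (4,1):+0/X./OX/XO/X./OO
[XO/OX/XO/X./O.] X move#4: (3,1):+0/XO/OX/XO/XX/O.*, (4,1):+0/XO/OX/XO/X./OX
[XO/OX/XO/XX/O.] O move#5: (4,1):+0/XO/OX/XO/XX/OO*
[XO/OX/XO/XX/OO] end (terminal +0, X#6); searched ../OX/XO/X./.. to 7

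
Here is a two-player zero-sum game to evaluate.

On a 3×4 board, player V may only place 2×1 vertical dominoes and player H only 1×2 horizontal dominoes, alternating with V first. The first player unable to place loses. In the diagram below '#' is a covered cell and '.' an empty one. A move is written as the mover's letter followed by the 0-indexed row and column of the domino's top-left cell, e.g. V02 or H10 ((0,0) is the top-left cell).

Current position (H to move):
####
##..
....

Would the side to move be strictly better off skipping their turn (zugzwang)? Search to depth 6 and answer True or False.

zugzwang(####/##../...., H) = False

p1 H@[####/##../....]: H12[####/####/....]+1* H20[####/##../##..]-1 H21[####/##../.##.]-1 H22[####/##../..##]+1
p2 V@[####/####/....] terminal -1; root [####/##../....] d6
pass branch (V moves first from the same position):
  | p1 V@[####/##../....]: V12[####/###./..#.]+1* V13[####/##.#/...#]-1
  | p2 H@[####/###./..#.]: H20[####/###./###.]-1*
  | p3 V@[####/###./###.]: V13[####/####/####]+1*
  | p4 H@[####/####/####] terminal -1; root [####/##../....] d6
H moving scores +1; H passing scores -1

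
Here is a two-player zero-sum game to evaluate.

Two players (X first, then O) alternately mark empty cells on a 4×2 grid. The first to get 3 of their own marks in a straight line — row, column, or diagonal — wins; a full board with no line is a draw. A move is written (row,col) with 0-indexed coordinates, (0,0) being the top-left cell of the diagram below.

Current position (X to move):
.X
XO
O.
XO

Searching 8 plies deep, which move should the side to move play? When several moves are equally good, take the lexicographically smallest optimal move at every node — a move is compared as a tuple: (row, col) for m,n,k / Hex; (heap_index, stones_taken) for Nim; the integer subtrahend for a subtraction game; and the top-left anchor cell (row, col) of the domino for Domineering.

X's best at [.X/XO/O./XO]: (2,1)

[.X/XO/O./XO] X move#1: (0,0):-1/XX/XO/O./XO, (2,1):+0/.X/XO/OX/XO*
[.X/XO/OX/XO] O move#2: (0,0):+0/OX/XO/OX/XO*
[OX/XO/OX/XO] end (terminal +0, X#3); searched .X/XO/O./XO to 8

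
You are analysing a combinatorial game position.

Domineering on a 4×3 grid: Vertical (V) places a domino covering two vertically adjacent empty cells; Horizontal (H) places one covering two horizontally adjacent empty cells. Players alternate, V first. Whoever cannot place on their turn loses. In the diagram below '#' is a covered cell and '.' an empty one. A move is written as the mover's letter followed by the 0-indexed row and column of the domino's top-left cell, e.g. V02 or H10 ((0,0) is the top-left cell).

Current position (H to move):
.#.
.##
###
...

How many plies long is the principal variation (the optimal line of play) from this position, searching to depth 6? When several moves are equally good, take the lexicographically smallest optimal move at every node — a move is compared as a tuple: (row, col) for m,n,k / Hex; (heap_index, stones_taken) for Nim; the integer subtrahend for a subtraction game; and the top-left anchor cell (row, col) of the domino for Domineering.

PV length from [.#./.##/###/...]: 2 plies

ply 1, H at .#./.##/###/... | H30=-1→.#./.##/###/##.*; H31=-1→.#./.##/###/.##
ply 2, V at .#./.##/###/##. | V00=+1→##./###/###/##.*
ply 3: ##./###/###/##. is terminal -1 (H); from .#./.##/###/... depth 6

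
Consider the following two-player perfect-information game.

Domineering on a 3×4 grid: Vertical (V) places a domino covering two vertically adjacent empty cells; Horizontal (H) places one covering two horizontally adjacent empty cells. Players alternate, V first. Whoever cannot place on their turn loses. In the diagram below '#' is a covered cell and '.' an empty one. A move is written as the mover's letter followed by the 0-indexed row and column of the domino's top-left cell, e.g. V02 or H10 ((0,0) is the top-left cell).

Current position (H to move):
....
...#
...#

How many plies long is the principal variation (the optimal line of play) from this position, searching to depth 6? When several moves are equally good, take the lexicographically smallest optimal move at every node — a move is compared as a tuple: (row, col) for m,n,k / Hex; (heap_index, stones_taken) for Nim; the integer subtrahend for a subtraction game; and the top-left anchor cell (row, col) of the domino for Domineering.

PV length from [..../...#/...#]: 3 plies

ply 1, H at ..../...#/...# | H00=-1→##../...#/...#; H01=-1→.##./...#/...#; H02=-1→..##/...#/...#; H10=+1→..../##.#/...#*; H11=+1→..../.###/...#; H20=-1→..../...#/##.#; H21=-1→..../...#/.###
ply 2, V at ..../##.#/...# | V02=-1→..#./####/...#*; V12=-1→..../####/..##
ply 3, H at ..#./####/...# | H00=+1→###./####/...#*; H20=+1→..#./####/##.#; H21=+1→..#./####/.###
ply 4: ###./####/...# is terminal -1 (V); from ..../...#/...# depth 6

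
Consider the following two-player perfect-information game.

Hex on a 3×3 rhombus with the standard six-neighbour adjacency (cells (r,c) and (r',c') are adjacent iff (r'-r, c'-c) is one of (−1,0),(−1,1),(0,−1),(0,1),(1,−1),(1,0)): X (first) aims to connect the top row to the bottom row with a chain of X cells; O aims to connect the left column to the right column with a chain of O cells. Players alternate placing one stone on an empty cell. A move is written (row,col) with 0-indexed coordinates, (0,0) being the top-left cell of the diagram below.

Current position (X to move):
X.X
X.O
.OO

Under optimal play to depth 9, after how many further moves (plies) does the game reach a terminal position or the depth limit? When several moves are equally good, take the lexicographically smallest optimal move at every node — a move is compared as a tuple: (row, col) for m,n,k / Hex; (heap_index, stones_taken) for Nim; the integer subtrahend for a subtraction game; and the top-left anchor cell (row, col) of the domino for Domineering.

ply 1, X at X.X/X.O/.OO | (0,1)=-1→XXX/X.O/.OO; (1,1)=-1→X.X/XXO/.OO; (2,0)=+1→X.X/X.O/XOO*
ply 2: X.X/X.O/XOO is terminal -1 (O); from X.X/X.O/.OO depth 9

PV length from [X.X/X.O/.OO]: 1 ply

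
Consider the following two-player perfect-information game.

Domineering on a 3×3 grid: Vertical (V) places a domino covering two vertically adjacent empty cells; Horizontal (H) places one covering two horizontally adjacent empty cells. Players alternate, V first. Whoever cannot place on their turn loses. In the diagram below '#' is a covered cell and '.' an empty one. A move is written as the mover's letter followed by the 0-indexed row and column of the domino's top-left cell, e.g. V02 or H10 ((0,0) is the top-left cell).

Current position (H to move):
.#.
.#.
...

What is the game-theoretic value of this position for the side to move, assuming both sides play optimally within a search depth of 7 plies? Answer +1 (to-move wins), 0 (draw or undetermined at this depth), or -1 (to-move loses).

value(.#./.#./..., H) = -1

p1 H@[.#./.#./...]: H20[.#./.#./##.]-1* H21[.#./.#./.##]-1
p2 V@[.#./.#./##.]: V00[##./##./##.]+1* V02[.##/.##/##.]+1 V12[.#./.##/###]+1
p3 H@[##./##./##.] terminal -1; root [.#./.#./...] d7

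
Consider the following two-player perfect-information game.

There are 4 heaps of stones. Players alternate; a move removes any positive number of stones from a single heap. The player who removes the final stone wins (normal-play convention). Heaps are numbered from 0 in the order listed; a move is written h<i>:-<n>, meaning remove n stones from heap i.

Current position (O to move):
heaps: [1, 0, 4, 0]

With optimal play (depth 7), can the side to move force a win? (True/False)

[(1,0,4,0)] O move#1: h0:-1:-1/(0,0,4,0), h2:-1:-1/(1,0,3,0), h2:-2:-1/(1,0,2,0), h2:-3:+1/(1,0,1,0)*, h2:-4:-1/(1,0,0,0)
[(1,0,1,0)] X move#2: h0:-1:-1/(0,0,1,0)*, h2:-1:-1/(1,0,0,0)
[(0,0,1,0)] O move#3: h2:-1:+1/(0,0,0,0)*
[(0,0,0,0)] end (terminal -1, X#4); searched (1,0,4,0) to 7

O winning at [(1,0,4,0)]: True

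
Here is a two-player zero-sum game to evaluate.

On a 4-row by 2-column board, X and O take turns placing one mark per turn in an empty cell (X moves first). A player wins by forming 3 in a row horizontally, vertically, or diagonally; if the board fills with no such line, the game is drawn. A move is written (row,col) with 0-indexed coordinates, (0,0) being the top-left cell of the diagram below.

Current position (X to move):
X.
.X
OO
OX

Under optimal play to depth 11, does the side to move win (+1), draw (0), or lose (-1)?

value(X./.X/OO/OX, X) = 0

[X./.X/OO/OX] X move#1: (0,1):-1/XX/.X/OO/OX, (1,0):+0/X./XX/OO/OX*
[X./XX/OO/OX] O move#2: (0,1):+0/XO/XX/OO/OX*
[XO/XX/OO/OX] end (terminal +0, X#3); searched X./.X/OO/OX to 11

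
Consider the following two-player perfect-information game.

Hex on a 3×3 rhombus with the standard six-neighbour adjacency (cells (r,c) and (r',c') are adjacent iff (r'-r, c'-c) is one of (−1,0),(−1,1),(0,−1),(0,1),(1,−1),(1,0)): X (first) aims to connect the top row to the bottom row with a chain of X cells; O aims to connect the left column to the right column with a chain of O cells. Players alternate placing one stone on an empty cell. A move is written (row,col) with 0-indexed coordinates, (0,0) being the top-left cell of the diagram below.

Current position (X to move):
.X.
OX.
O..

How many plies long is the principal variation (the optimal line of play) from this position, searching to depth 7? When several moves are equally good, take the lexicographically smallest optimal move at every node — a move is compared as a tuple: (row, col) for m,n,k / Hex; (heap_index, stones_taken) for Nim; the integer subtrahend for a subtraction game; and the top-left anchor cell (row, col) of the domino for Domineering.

PV length from [.X./OX./O..]: 5 plies

p1 X@[.X./OX./O..]: (0,0)[XX./OX./O..]-1 (0,2)[.XX/OX./O..]-1 (1,2)[.X./OXX/O..]+1* (2,1)[.X./OX./OX.]+1 (2,2)[.X./OX./O.X]+1
p2 O@[.X./OXX/O..]: (0,0)[OX./OXX/O..]-1* (0,2)[.XO/OXX/O..]-1 (2,1)[.X./OXX/OO.]-1 (2,2)[.X./OXX/O.O]-1
p3 X@[OX./OXX/O..]: (0,2)[OXX/OXX/O..]+1* (2,1)[OX./OXX/OX.]+1 (2,2)[OX./OXX/O.X]+1
p4 O@[OXX/OXX/O..]: (2,1)[OXX/OXX/OO.]-1* (2,2)[OXX/OXX/O.O]-1
p5 X@[OXX/OXX/OO.]: (2,2)[OXX/OXX/OOX]+1*
p6 O@[OXX/OXX/OOX] terminal -1; root [.X./OX./O..] d7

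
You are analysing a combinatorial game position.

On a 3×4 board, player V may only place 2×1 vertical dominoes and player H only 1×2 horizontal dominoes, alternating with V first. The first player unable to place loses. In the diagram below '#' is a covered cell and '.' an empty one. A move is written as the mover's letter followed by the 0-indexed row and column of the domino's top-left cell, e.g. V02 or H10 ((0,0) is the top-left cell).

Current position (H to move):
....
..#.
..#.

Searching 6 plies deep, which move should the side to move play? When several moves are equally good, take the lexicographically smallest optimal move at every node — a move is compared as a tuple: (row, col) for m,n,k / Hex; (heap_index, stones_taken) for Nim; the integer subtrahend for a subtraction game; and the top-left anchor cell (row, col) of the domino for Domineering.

H's best at [..../..#./..#.]: H10

ply 1, H at ..../..#./..#. | H00=-1→##../..#./..#.; H01=-1→.##./..#./..#.; H02=-1→..##/..#./..#.; H10=+1→..../###./..#.*; H20=-1→..../..#./###.
ply 2, V at ..../###./..#. | V03=-1→...#/####/..#.*; V13=-1→..../####/..##
ply 3, H at ...#/####/..#. | H00=+1→##.#/####/..#.*; H01=+1→.###/####/..#.; H20=+1→...#/####/###.
ply 4: ##.#/####/..#. is terminal -1 (V); from ..../..#./..#. depth 6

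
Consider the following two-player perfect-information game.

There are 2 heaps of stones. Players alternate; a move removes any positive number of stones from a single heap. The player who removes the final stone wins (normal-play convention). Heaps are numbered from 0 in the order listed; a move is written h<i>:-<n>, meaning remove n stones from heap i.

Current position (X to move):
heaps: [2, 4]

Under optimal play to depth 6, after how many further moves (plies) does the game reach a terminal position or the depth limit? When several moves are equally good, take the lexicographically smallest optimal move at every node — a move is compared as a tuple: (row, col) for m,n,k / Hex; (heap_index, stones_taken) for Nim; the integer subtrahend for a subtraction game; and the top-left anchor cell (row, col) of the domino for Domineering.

PV length from [(2,4)]: 5 plies

p1 X@[(2,4)]: h0:-1[(1,4)]-1 h0:-2[(0,4)]-1 h1:-1[(2,3)]-1 h1:-2[(2,2)]+1* h1:-3[(2,1)]-1 h1:-4[(2,0)]-1
p2 O@[(2,2)]: h0:-1[(1,2)]-1* h0:-2[(0,2)]-1 h1:-1[(2,1)]-1 h1:-2[(2,0)]-1
p3 X@[(1,2)]: h0:-1[(0,2)]-1 h1:-1[(1,1)]+1* h1:-2[(1,0)]-1
p4 O@[(1,1)]: h0:-1[(0,1)]-1* h1:-1[(1,0)]-1
p5 X@[(0,1)]: h1:-1[(0,0)]+1*
p6 O@[(0,0)] terminal -1; root [(2,4)] d6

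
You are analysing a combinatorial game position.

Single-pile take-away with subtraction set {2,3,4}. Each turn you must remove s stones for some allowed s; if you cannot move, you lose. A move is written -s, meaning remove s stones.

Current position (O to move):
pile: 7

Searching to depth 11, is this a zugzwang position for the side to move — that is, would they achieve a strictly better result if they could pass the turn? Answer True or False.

ply 1, O at 7 | -2=-1→5*; -3=-1→4; -4=-1→3
ply 2, X at 5 | -2=-1→3; -3=-1→2; -4=+1→1*
ply 3: 1 is terminal -1 (O); from 7 depth 11
pass branch (X moves first from the same position):
  | ply 1, X at 7 | -2=-1→5*; -3=-1→4; -4=-1→3
  | ply 2, O at 5 | -2=-1→3; -3=-1→2; -4=+1→1*
  | ply 3: 1 is terminal -1 (X); from 7 depth 11
O moving scores -1; O passing scores +1

zugzwang(7, O) = True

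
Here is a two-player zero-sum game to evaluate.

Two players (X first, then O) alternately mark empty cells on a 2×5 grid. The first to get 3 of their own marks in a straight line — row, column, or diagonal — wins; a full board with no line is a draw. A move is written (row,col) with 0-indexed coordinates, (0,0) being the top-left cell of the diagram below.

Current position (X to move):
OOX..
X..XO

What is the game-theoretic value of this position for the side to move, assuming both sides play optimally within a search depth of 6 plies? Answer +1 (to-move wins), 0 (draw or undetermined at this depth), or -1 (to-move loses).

ply 1, X at OOX../X..XO | (0,3)=+0→OOXX./X..XO*; (0,4)=+0→OOX.X/X..XO; (1,1)=+0→OOX../XX.XO; (1,2)=+0→OOX../X.XXO
ply 2, O at OOXX./X..XO | (0,4)=+0→OOXXO/X..XO*; (1,1)=-1→OOXX./XO.XO; (1,2)=-1→OOXX./X.OXO
ply 3, X at OOXXO/X..XO | (1,1)=+0→OOXXO/XX.XO*; (1,2)=+0→OOXXO/X.XXO
ply 4, O at OOXXO/XX.XO | (1,2)=+0→OOXXO/XXOXO*
ply 5: OOXXO/XXOXO is terminal +0 (X); from OOX../X..XO depth 6

value(OOX../X..XO, X) = 0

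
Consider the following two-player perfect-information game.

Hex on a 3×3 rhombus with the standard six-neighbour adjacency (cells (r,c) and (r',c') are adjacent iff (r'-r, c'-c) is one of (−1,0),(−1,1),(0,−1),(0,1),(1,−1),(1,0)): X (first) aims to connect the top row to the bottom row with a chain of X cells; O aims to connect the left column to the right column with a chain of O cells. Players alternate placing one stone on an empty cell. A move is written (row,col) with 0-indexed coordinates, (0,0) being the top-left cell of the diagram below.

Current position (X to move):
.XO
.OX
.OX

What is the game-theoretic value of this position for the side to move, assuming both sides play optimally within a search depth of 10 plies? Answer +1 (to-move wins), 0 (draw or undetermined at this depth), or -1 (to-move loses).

[.XO/.OX/.OX] X move#1: (0,0):-1/XXO/.OX/.OX*, (1,0):-1/.XO/XOX/.OX, (2,0):-1/.XO/.OX/XOX
[XXO/.OX/.OX] O move#2: (1,0):+1/XXO/OOX/.OX*, (2,0):+1/XXO/.OX/OOX
[XXO/OOX/.OX] end (terminal -1, X#3); searched .XO/.OX/.OX to 10

value(.XO/.OX/.OX, X) = -1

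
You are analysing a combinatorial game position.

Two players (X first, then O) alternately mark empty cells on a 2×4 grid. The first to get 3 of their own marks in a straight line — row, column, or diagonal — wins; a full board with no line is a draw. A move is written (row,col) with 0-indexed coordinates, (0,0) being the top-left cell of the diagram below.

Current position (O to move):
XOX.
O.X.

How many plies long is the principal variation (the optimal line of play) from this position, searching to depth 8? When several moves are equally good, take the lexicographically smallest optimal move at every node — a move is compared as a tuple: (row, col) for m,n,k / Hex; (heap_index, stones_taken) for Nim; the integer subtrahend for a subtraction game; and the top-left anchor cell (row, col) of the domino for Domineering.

ply 1, O at XOX./O.X. | (0,3)=+0→XOXO/O.X.*; (1,1)=+0→XOX./OOX.; (1,3)=+0→XOX./O.XO
ply 2, X at XOXO/O.X. | (1,1)=+0→XOXO/OXX.*; (1,3)=+0→XOXO/O.XX
ply 3, O at XOXO/OXX. | (1,3)=+0→XOXO/OXXO*
ply 4: XOXO/OXXO is terminal +0 (X); from XOX./O.X. depth 8

PV length from [XOX./O.X.]: 3 plies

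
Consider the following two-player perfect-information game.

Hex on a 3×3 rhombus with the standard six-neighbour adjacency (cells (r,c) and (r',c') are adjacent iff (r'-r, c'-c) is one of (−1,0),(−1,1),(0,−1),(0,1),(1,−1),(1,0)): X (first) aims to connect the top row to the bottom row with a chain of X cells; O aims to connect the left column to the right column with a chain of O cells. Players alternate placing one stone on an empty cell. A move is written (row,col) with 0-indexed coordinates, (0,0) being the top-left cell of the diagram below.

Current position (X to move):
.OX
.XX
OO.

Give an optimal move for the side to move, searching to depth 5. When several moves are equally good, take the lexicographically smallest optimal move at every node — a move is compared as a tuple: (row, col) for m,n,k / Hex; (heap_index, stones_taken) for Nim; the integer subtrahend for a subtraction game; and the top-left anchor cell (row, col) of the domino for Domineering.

p1 X@[.OX/.XX/OO.]: (0,0)[XOX/.XX/OO.]-1 (1,0)[.OX/XXX/OO.]-1 (2,2)[.OX/.XX/OOX]+1*
p2 O@[.OX/.XX/OOX] terminal -1; root [.OX/.XX/OO.] d5

X's best at [.OX/.XX/OO.]: (2,2)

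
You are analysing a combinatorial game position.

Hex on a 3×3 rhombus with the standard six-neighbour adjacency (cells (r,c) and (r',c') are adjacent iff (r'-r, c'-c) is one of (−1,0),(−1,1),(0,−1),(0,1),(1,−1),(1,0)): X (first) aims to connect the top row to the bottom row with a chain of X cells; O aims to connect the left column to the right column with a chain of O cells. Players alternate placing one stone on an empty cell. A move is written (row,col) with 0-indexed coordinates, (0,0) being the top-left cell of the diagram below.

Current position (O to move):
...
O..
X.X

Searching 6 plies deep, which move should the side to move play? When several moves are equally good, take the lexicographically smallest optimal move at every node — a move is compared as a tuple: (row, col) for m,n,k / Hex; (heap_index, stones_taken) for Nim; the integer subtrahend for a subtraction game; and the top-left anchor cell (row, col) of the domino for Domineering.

[.../O../X.X] O move#1: (0,0):-1/O../O../X.X, (0,1):-1/.O./O../X.X, (0,2):+1/..O/O../X.X*, (1,1):+1/.../OO./X.X, (1,2):-1/.../O.O/X.X, (2,1):-1/.../O../XOX
[..O/O../X.X] X move#2: (0,0):-1/X.O/O../X.X*, (0,1):-1/.XO/O../X.X, (1,1):-1/..O/OX./X.X, (1,2):-1/..O/O.X/X.X, (2,1):-1/..O/O../XXX
[X.O/O../X.X] O move#3: (0,1):+1/XOO/O../X.X*, (1,1):+1/X.O/OO./X.X, (1,2):+1/X.O/O.O/X.X, (2,1):+1/X.O/O../XOX
[XOO/O../X.X] end (terminal -1, X#4); searched .../O../X.X to 6

O's best at [.../O../X.X]: (0,2)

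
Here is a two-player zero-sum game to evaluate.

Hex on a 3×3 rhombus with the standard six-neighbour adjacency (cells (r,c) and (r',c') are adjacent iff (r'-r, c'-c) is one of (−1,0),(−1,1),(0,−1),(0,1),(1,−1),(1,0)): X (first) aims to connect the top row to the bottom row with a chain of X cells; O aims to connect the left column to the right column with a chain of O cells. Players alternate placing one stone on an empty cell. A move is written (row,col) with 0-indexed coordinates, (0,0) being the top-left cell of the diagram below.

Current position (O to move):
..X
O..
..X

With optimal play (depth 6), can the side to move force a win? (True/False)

ply 1, O at ..X/O../..X | (0,0)=-1→O.X/O../..X*; (0,1)=-1→.OX/O../..X; (1,1)=-1→..X/OO./..X; (1,2)=-1→..X/O.O/..X; (2,0)=-1→..X/O../O.X; (2,1)=-1→..X/O../.OX
ply 2, X at O.X/O../..X | (0,1)=+1→OXX/O../..X*; (1,1)=+1→O.X/OX./..X; (1,2)=+1→O.X/O.X/..X; (2,0)=+1→O.X/O../X.X; (2,1)=+1→O.X/O../.XX
ply 3, O at OXX/O../..X | (1,1)=-1→OXX/OO./..X*; (1,2)=-1→OXX/O.O/..X; (2,0)=-1→OXX/O../O.X; (2,1)=-1→OXX/O../.OX
ply 4, X at OXX/OO./..X | (1,2)=+1→OXX/OOX/..X*; (2,0)=-1→OXX/OO./X.X; (2,1)=-1→OXX/OO./.XX
ply 5: OXX/OOX/..X is terminal -1 (O); from ..X/O../..X depth 6

O winning at [..X/O../..X]: False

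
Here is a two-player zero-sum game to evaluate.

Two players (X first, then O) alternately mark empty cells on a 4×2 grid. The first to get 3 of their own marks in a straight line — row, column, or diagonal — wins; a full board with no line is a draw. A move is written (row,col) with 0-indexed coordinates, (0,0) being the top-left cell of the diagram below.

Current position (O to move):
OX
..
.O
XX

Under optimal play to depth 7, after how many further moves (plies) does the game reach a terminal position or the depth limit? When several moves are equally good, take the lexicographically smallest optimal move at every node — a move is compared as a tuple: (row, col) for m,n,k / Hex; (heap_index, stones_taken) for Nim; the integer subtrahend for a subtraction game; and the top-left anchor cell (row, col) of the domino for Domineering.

PV length from [OX/../.O/XX]: 3 plies

[OX/../.O/XX] O move#1: (1,0):+0/OX/O./.O/XX*, (1,1):+0/OX/.O/.O/XX, (2,0):+0/OX/../OO/XX
[OX/O./.O/XX] X move#2: (1,1):-1/OX/OX/.O/XX, (2,0):+0/OX/O./XO/XX*
[OX/O./XO/XX] O move#3: (1,1):+0/OX/OO/XO/XX*
[OX/OO/XO/XX] end (terminal +0, X#4); searched OX/../.O/XX to 7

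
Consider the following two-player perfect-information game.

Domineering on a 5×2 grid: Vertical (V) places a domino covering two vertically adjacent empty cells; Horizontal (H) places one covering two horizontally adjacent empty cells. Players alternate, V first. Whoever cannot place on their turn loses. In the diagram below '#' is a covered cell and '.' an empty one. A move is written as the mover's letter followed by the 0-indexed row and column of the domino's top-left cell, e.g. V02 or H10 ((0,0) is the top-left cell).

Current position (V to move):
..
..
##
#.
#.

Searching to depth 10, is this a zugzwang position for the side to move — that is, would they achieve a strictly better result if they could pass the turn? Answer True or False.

zugzwang(../../##/#./#., V) = False

p1 V@[../../##/#./#.]: V00[#./#./##/#./#.]+1* V01[.#/.#/##/#./#.]+1 V31[../../##/##/##]-1
p2 H@[#./#./##/#./#.] terminal -1; root [../../##/#./#.] d10
suppose V passes — search the same position with H to move:
pass> p1 H@[../../##/#./#.]: H00[##/../##/#./#.]+1* H10[../##/##/#./#.]+1
pass> p2 V@[##/../##/#./#.]: V31[##/../##/##/##]-1*
pass> p3 H@[##/../##/##/##]: H10[##/##/##/##/##]+1*
pass> p4 V@[##/##/##/##/##] terminal -1; root [../../##/#./#.] d10
for V: play +1, pass -1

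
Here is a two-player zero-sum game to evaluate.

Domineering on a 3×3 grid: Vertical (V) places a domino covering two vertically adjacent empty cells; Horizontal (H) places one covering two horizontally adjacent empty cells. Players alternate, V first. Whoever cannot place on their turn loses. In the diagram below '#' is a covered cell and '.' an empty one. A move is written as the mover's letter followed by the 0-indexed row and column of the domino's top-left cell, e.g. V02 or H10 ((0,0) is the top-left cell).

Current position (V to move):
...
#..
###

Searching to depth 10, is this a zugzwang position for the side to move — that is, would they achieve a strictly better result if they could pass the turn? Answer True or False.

ply 1, V at .../#../### | V01=+1→.#./##./###*; V02=-1→..#/#.#/###
ply 2: .#./##./### is terminal -1 (H); from .../#../### depth 10
pass branch (H moves first from the same position):
  | ply 1, H at .../#../### | H00=-1→##./#../###; H01=+1→.##/#../###*; H11=+1→.../###/###
  | ply 2: .##/#../### is terminal -1 (V); from .../#../### depth 10
V moving scores +1; V passing scores -1

zugzwang(.../#../###, V) = False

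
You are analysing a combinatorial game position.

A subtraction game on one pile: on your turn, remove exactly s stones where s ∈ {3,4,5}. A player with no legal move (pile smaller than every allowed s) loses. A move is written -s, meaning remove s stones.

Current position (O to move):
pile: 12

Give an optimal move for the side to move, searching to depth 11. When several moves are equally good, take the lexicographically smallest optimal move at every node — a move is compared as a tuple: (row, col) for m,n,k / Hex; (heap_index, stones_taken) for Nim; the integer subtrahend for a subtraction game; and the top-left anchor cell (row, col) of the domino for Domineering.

O's best at [12]: -3

[12] O move#1: -3:+1/9*, -4:+1/8, -5:-1/7
[9] X move#2: -3:-1/6*, -4:-1/5, -5:-1/4
[6] O move#3: -3:-1/3, -4:+1/2*, -5:+1/1
[2] end (terminal -1, X#4); searched 12 to 11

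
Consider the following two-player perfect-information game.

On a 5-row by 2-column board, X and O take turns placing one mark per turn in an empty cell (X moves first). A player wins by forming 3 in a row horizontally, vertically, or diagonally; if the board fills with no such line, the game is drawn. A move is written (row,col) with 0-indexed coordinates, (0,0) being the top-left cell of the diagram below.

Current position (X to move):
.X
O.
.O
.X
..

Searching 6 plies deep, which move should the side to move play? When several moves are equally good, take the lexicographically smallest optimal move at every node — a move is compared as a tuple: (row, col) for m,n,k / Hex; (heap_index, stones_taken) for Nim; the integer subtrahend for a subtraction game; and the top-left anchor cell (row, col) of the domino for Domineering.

p1 X@[.X/O./.O/.X/..]: (0,0)[XX/O./.O/.X/..]+0* (1,1)[.X/OX/.O/.X/..]-1 (2,0)[.X/O./XO/.X/..]+0 (3,0)[.X/O./.O/XX/..]+0 (4,0)[.X/O./.O/.X/X.]-1 (4,1)[.X/O./.O/.X/.X]-1
p2 O@[XX/O./.O/.X/..]: (1,1)[XX/OO/.O/.X/..]+0* (2,0)[XX/O./OO/.X/..]+0 (3,0)[XX/O./.O/OX/..]+0 (4,0)[XX/O./.O/.X/O.]+0 (4,1)[XX/O./.O/.X/.O]+0
p3 X@[XX/OO/.O/.X/..]: (2,0)[XX/OO/XO/.X/..]+0* (3,0)[XX/OO/.O/XX/..]+0 (4,0)[XX/OO/.O/.X/X.]+0 (4,1)[XX/OO/.O/.X/.X]+0
p4 O@[XX/OO/XO/.X/..]: (3,0)[XX/OO/XO/OX/..]+0* (4,0)[XX/OO/XO/.X/O.]+0 (4,1)[XX/OO/XO/.X/.O]+0
p5 X@[XX/OO/XO/OX/..]: (4,0)[XX/OO/XO/OX/X.]+0* (4,1)[XX/OO/XO/OX/.X]+0
p6 O@[XX/OO/XO/OX/X.]: (4,1)[XX/OO/XO/OX/XO]+0*
p7 X@[XX/OO/XO/OX/XO] terminal +0; root [.X/O./.O/.X/..] d6

X's best at [.X/O./.O/.X/..]: (0,0)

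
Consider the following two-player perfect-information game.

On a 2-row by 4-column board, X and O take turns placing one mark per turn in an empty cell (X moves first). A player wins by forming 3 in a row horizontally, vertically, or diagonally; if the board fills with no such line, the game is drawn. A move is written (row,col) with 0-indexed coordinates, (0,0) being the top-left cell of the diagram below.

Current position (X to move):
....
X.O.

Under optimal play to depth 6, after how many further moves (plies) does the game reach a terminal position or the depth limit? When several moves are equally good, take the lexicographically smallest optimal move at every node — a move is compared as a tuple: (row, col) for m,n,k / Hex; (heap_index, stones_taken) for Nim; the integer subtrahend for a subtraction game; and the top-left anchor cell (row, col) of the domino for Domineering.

PV length from [..../X.O.]: 6 plies

p1 X@[..../X.O.]: (0,0)[X.../X.O.]+0* (0,1)[.X../X.O.]+0 (0,2)[..X./X.O.]+0 (0,3)[...X/X.O.]+0 (1,1)[..../XXO.]+0 (1,3)[..../X.OX]+0
p2 O@[X.../X.O.]: (0,1)[XO../X.O.]+0* (0,2)[X.O./X.O.]+0 (0,3)[X..O/X.O.]+0 (1,1)[X.../XOO.]+0 (1,3)[X.../X.OO]+0
p3 X@[XO../X.O.]: (0,2)[XOX./X.O.]+0* (0,3)[XO.X/X.O.]+0 (1,1)[XO../XXO.]+0 (1,3)[XO../X.OX]+0
p4 O@[XOX./X.O.]: (0,3)[XOXO/X.O.]+0* (1,1)[XOX./XOO.]+0 (1,3)[XOX./X.OO]+0
p5 X@[XOXO/X.O.]: (1,1)[XOXO/XXO.]+0* (1,3)[XOXO/X.OX]+0
p6 O@[XOXO/XXO.]: (1,3)[XOXO/XXOO]+0*
p7 X@[XOXO/XXOO] terminal +0; root [..../X.O.] d6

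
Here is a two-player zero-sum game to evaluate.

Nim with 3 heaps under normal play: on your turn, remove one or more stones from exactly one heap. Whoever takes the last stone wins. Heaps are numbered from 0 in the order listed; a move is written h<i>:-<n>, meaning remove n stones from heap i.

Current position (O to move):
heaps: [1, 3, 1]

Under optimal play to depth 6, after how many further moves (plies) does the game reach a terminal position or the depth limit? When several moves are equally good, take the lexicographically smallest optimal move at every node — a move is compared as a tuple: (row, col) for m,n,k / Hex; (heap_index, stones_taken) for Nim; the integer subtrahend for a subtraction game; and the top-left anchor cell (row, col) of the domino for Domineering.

ply 1, O at (1,3,1) | h0:-1=-1→(0,3,1); h1:-1=-1→(1,2,1); h1:-2=-1→(1,1,1); h1:-3=+1→(1,0,1)*; h2:-1=-1→(1,3,0)
ply 2, X at (1,0,1) | h0:-1=-1→(0,0,1)*; h2:-1=-1→(1,0,0)
ply 3, O at (0,0,1) | h2:-1=+1→(0,0,0)*
ply 4: (0,0,0) is terminal -1 (X); from (1,3,1) depth 6

PV length from [(1,3,1)]: 3 plies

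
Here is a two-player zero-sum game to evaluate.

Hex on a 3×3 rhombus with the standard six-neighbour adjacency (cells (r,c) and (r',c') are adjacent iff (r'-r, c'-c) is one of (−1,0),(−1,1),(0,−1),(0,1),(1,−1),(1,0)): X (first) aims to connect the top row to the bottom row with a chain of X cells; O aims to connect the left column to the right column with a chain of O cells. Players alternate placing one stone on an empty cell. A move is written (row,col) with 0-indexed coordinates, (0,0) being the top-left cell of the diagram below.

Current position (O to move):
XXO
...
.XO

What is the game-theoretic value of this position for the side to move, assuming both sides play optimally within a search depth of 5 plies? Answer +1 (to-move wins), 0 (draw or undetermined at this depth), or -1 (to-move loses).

p1 O@[XXO/.../.XO]: (1,0)[XXO/O../.XO]-1 (1,1)[XXO/.O./.XO]+1* (1,2)[XXO/..O/.XO]-1 (2,0)[XXO/.../OXO]-1
p2 X@[XXO/.O./.XO]: (1,0)[XXO/XO./.XO]-1* (1,2)[XXO/.OX/.XO]-1 (2,0)[XXO/.O./XXO]-1
p3 O@[XXO/XO./.XO]: (1,2)[XXO/XOO/.XO]-1 (2,0)[XXO/XO./OXO]+1*
p4 X@[XXO/XO./OXO] terminal -1; root [XXO/.../.XO] d5

value(XXO/.../.XO, O) = +1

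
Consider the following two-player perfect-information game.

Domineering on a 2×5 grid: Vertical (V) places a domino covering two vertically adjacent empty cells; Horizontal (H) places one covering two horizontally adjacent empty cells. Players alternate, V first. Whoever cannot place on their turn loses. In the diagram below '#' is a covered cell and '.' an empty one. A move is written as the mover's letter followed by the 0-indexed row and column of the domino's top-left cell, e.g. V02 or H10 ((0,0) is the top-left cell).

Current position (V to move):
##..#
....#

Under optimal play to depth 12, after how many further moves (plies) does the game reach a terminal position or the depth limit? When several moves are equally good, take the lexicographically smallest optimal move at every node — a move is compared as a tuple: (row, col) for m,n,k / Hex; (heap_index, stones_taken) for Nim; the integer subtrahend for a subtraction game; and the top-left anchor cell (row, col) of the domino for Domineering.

ply 1, V at ##..#/....# | V02=+1→###.#/..#.#*; V03=-1→##.##/...##
ply 2, H at ###.#/..#.# | H10=-1→###.#/###.#*
ply 3, V at ###.#/###.# | V03=+1→#####/#####*
ply 4: #####/##### is terminal -1 (H); from ##..#/....# depth 12

PV length from [##..#/....#]: 3 plies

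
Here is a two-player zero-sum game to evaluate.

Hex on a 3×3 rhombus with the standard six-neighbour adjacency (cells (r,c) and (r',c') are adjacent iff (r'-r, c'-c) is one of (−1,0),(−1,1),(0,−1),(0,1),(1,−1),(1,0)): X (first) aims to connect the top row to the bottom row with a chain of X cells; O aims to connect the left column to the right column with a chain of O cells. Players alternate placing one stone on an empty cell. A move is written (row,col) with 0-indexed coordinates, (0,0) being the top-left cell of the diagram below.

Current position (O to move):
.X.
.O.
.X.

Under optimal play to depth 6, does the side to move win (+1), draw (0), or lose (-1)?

value(.X./.O./.X., O) = +1

[.X./.O./.X.] O move#1: (0,0):+1/OX./.O./.X.*, (0,2):+1/.XO/.O./.X., (1,0):+1/.X./OO./.X., (1,2):+1/.X./.OO/.X., (2,0):+1/.X./.O./OX., (2,2):+1/.X./.O./.XO
[OX./.O./.X.] X move#2: (0,2):-1/OXX/.O./.X.*, (1,0):-1/OX./XO./.X., (1,2):-1/OX./.OX/.X., (2,0):-1/OX./.O./XX., (2,2):-1/OX./.O./.XX
[OXX/.O./.X.] O move#3: (1,0):-1/OXX/OO./.X., (1,2):+1/OXX/.OO/.X.*, (2,0):-1/OXX/.O./OX., (2,2):-1/OXX/.O./.XO
[OXX/.OO/.X.] X move#4: (1,0):-1/OXX/XOO/.X.*, (2,0):-1/OXX/.OO/XX., (2,2):-1/OXX/.OO/.XX
[OXX/XOO/.X.] O move#5: (2,0):+1/OXX/XOO/OX.*, (2,2):-1/OXX/XOO/.XO
[OXX/XOO/OX.] end (terminal -1, X#6); searched .X./.O./.X. to 6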